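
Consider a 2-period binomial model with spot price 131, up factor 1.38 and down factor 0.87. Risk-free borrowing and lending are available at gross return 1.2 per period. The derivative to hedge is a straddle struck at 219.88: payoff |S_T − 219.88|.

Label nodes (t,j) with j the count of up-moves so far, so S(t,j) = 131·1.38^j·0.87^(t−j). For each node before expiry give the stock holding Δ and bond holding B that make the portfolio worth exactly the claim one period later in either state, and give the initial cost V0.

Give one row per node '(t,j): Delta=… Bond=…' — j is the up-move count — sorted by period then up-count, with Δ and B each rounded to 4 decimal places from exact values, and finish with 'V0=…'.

Under the risk-neutral measure, an up-move has probability p* = (R−d)/(u−d) = 0.6471 and values discount at R = 1.2.
Terminal values V(2,·): V(2,0)=120.7261, V(2,1)=62.6014, V(2,2)=29.5964
  t=1,j=0: stock 113.9700 → up 157.2786 (V=62.6014), down 99.1539 (V=120.7261). Price 69.2633; hedge Δ=-1.0000, bond B=183.2333.
  t=1,j=1: stock 180.7800 → up 249.4764 (V=29.5964), down 157.2786 (V=62.6014). Price 34.3710; hedge Δ=-0.3580, bond B=99.0867.
  t=0,j=0: stock 131.0000 → up 180.7800 (V=34.3710), down 113.9700 (V=69.2633). Price 38.9050; hedge Δ=-0.5223, bond B=107.3213.
Check: Δ(0,0)·S0 + B(0,0) = 38.9050 = V0.

(0,0): Delta=-0.5223 Bond=107.3213
(1,0): Delta=-1.0000 Bond=183.2333
(1,1): Delta=-0.3580 Bond=99.0867
V0=38.9050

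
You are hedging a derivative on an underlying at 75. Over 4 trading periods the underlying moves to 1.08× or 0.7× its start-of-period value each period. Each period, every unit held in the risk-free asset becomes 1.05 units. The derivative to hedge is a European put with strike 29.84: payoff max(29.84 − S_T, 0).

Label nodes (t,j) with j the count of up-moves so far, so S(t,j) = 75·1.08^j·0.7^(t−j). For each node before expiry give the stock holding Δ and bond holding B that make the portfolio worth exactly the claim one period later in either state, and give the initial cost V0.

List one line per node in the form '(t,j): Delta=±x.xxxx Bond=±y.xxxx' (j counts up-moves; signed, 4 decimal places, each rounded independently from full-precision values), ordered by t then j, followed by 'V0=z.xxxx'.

Risk-neutral probability p* = (R−d)/(u−d) = (1.05−0.7)/(1.08−0.7) = 0.9211.
Payoff layer (t=4): V(4,0)=11.8325, V(4,1)=2.0570, V(4,2)=0.0000, V(4,3)=0.0000, V(4,4)=0.0000
  t=3,j=0: stock 25.7250 → up 27.7830 (V=2.0570), down 18.0075 (V=11.8325). Price 2.6940; hedge Δ=-1.0000, bond B=28.4190.
  t=3,j=1: stock 39.6900 → up 42.8652 (V=0.0000), down 27.7830 (V=2.0570). Price 0.1547; hedge Δ=-0.1364, bond B=5.5678.
  t=3,j=2: stock 61.2360 → up 66.1349 (V=0.0000), down 42.8652 (V=0.0000). Price 0.0000; hedge Δ=0.0000, bond B=0.0000.
  t=3,j=3: stock 94.4784 → up 102.0367 (V=0.0000), down 66.1349 (V=0.0000). Price 0.0000; hedge Δ=0.0000, bond B=0.0000.
  t=2,j=0: stock 36.7500 → up 39.6900 (V=0.1547), down 25.7250 (V=2.6940). Price 0.3382; hedge Δ=-0.1818, bond B=7.0208.
  t=2,j=1: stock 56.7000 → up 61.2360 (V=0.0000), down 39.6900 (V=0.1547). Price 0.0116; hedge Δ=-0.0072, bond B=0.4186.
  t=2,j=2: stock 87.4800 → up 94.4784 (V=0.0000), down 61.2360 (V=0.0000). Price 0.0000; hedge Δ=0.0000, bond B=0.0000.
  t=1,j=0: stock 52.5000 → up 56.7000 (V=0.0116), down 36.7500 (V=0.3382). Price 0.0356; hedge Δ=-0.0164, bond B=0.8951.
  t=1,j=1: stock 81.0000 → up 87.4800 (V=0.0000), down 56.7000 (V=0.0116). Price 0.0009; hedge Δ=-0.0004, bond B=0.0315.
  t=0,j=0: stock 75.0000 → up 81.0000 (V=0.0009), down 52.5000 (V=0.0356). Price 0.0034; hedge Δ=-0.0012, bond B=0.0949.
Root portfolio cost Δ·75+B reproduces V0=0.0034.

(0,0): Delta=-0.0012 Bond=0.0949
(1,0): Delta=-0.0164 Bond=0.8951
(1,1): Delta=-0.0004 Bond=0.0315
(2,0): Delta=-0.1818 Bond=7.0208
(2,1): Delta=-0.0072 Bond=0.4186
(2,2): Delta=0.0000 Bond=0.0000
(3,0): Delta=-1.0000 Bond=28.4190
(3,1): Delta=-0.1364 Bond=5.5678
(3,2): Delta=0.0000 Bond=0.0000
(3,3): Delta=0.0000 Bond=0.0000
V0=0.0034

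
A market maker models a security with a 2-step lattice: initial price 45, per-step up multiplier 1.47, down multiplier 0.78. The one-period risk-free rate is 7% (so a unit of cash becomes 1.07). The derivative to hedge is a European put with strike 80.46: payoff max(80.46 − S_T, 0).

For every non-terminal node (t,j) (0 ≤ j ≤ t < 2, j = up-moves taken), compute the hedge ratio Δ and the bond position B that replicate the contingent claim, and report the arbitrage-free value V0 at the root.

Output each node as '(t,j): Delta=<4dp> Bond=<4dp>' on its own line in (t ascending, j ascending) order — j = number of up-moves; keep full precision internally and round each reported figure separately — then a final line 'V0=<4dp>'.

The replicating-portfolio and risk-neutral prices coincide; use p* = (1.07−0.78)/(1.47−0.78) = 0.4203 for the latter.
Terminal payoffs: V(2,0)=53.0820, V(2,1)=28.8630, V(2,2)=0.0000
Node (1,0) S=35.1000: V=(p*·28.8630+(1−p*)·53.0820)/1.07=40.0963; Δ=(28.8630−53.0820)/(51.5970−27.3780)=-1.0000; B=V−Δ·S=75.1963
Node (1,1) S=66.1500: V=(p*·0.0000+(1−p*)·28.8630)/1.07=15.6375; Δ=(0.0000−28.8630)/(97.2405−51.5970)=-0.6324; B=V−Δ·S=57.4680
Node (0,0) S=45.0000: V=(p*·15.6375+(1−p*)·40.0963)/1.07=27.8659; Δ=(15.6375−40.0963)/(66.1500−35.1000)=-0.7877; B=V−Δ·S=63.3133
Each (Δ,B) replicates both successor values, so the strategy is self-financing and V0 is arbitrage-free.

(0,0): Delta=-0.7877 Bond=63.3133
(1,0): Delta=-1.0000 Bond=75.1963
(1,1): Delta=-0.6324 Bond=57.4680
V0=27.8659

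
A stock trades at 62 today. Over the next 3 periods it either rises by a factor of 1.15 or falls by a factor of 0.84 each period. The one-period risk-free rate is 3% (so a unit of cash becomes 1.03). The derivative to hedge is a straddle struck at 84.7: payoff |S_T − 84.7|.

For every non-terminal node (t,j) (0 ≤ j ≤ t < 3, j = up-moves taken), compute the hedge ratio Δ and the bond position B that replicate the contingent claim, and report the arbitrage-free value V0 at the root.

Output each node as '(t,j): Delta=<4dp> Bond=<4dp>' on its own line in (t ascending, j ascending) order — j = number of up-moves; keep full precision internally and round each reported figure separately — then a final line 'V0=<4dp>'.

(0,0): Delta=-0.6465 Bond=59.6381
(1,0): Delta=-1.0000 Bond=79.8379
(1,1): Delta=-0.4834 Bond=49.7995
(2,0): Delta=-1.0000 Bond=82.2330
(2,1): Delta=-1.0000 Bond=82.2330
(2,2): Delta=-0.2451 Bond=31.7528
V0=19.5555

No-arbitrage ⇒ martingale measure with p* = (R−d)/(u−d) = 0.6129.
Terminal payoffs: V(3,0)=47.9524, V(3,1)=34.3907, V(3,2)=15.8242, V(3,3)=9.5942
  t=2,j=0: stock 43.7472 → up 50.3093 (V=34.3907), down 36.7476 (V=47.9524). Price 38.4858; hedge Δ=-1.0000, bond B=82.2330.
  t=2,j=1: stock 59.8920 → up 68.8758 (V=15.8242), down 50.3093 (V=34.3907). Price 22.3410; hedge Δ=-1.0000, bond B=82.2330.
  t=2,j=2: stock 81.9950 → up 94.2942 (V=9.5942), down 68.8758 (V=15.8242). Price 11.6562; hedge Δ=-0.2451, bond B=31.7528.
  t=1,j=0: stock 52.0800 → up 59.8920 (V=22.3410), down 43.7472 (V=38.4858). Price 27.7579; hedge Δ=-1.0000, bond B=79.8379.
  t=1,j=1: stock 71.3000 → up 81.9950 (V=11.6562), down 59.8920 (V=22.3410). Price 15.3323; hedge Δ=-0.4834, bond B=49.7995.
  t=0,j=0: stock 62.0000 → up 71.3000 (V=15.3323), down 52.0800 (V=27.7579). Price 19.5555; hedge Δ=-0.6465, bond B=59.6381.
Check: Δ(0,0)·S0 + B(0,0) = 19.5555 = V0.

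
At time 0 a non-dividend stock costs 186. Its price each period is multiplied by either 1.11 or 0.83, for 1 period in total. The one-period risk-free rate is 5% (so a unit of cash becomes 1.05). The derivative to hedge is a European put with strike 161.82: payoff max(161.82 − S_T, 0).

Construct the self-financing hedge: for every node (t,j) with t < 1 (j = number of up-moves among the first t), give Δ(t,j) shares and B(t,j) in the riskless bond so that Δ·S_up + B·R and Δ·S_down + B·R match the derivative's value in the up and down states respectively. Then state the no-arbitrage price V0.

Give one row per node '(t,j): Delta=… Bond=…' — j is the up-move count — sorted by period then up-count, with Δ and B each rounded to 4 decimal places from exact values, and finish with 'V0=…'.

(0,0): Delta=-0.1429 Bond=28.0898
V0=1.5184

Since d<R<u, set p* = (R−d)/(u−d) = 0.7857; price each node as the discounted p*-expectation of its children.
Terminal payoffs: V(1,0)=7.4400, V(1,1)=0.0000
  t=0,j=0: stock 186.0000 → up 206.4600 (V=0.0000), down 154.3800 (V=7.4400). Price 1.5184; hedge Δ=-0.1429, bond B=28.0898.
The time-0 hedge costs 1.5184, which is the no-arbitrage price.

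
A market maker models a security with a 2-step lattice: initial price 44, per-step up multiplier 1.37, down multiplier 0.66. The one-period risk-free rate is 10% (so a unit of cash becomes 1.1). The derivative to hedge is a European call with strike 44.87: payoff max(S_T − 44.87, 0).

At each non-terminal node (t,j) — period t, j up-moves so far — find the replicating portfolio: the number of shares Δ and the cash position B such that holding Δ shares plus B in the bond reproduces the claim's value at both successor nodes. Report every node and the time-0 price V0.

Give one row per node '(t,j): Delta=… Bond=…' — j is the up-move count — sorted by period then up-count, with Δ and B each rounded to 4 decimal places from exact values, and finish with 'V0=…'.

Under the risk-neutral measure, an up-move has probability p* = (R−d)/(u−d) = 0.6197 and values discount at R = 1.1.
Terminal payoffs: V(2,0)=0.0000, V(2,1)=0.0000, V(2,2)=37.7136
(1,0): S=29.0400. Δ = (V_up−V_dn)/(S_up−S_dn) = (0.0000−0.0000)/(39.7848−19.1664) = 0.0000. V = [p*·0.0000 + (1−p*)·0.0000]/1.1 = 0.0000. B = V − Δ·S = 0.0000.
(1,1): S=60.2800. Δ = (V_up−V_dn)/(S_up−S_dn) = (37.7136−0.0000)/(82.5836−39.7848) = 0.8812. V = [p*·37.7136 + (1−p*)·0.0000]/1.1 = 21.2471. B = V − Δ·S = -31.8706.
(0,0): S=44.0000. Δ = (V_up−V_dn)/(S_up−S_dn) = (21.2471−0.0000)/(60.2800−29.0400) = 0.6801. V = [p*·21.2471 + (1−p*)·0.0000]/1.1 = 11.9702. B = V − Δ·S = -17.9553.
Each (Δ,B) replicates both successor values, so the strategy is self-financing and V0 is arbitrage-free.

(0,0): Delta=0.6801 Bond=-17.9553
(1,0): Delta=0.0000 Bond=0.0000
(1,1): Delta=0.8812 Bond=-31.8706
V0=11.9702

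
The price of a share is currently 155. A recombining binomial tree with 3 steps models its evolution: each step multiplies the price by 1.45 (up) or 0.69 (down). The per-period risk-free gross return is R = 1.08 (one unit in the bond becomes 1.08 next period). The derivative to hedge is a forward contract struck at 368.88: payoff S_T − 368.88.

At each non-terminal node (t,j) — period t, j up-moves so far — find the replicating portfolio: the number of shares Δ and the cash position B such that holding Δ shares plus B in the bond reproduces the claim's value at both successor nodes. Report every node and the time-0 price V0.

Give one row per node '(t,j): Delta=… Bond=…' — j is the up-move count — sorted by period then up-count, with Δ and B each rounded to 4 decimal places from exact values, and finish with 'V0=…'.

No-arbitrage ⇒ martingale measure with p* = (R−d)/(u−d) = 0.5132.
Payoff layer (t=3): V(3,0)=-317.9611, V(3,1)=-261.8765, V(3,2)=-144.0176, V(3,3)=103.6569
(2,0): S=73.7955. Δ = (V_up−V_dn)/(S_up−S_dn) = (-261.8765−-317.9611)/(107.0035−50.9189) = 1.0000. V = [p*·-261.8765 + (1−p*)·-317.9611]/1.08 = -267.7601. B = V − Δ·S = -341.5556.
(2,1): S=155.0775. Δ = (V_up−V_dn)/(S_up−S_dn) = (-144.0176−-261.8765)/(224.8624−107.0035) = 1.0000. V = [p*·-144.0176 + (1−p*)·-261.8765]/1.08 = -186.4781. B = V − Δ·S = -341.5556.
(2,2): S=325.8875. Δ = (V_up−V_dn)/(S_up−S_dn) = (103.6569−-144.0176)/(472.5369−224.8624) = 1.0000. V = [p*·103.6569 + (1−p*)·-144.0176]/1.08 = -15.6681. B = V − Δ·S = -341.5556.
(1,0): S=106.9500. Δ = (V_up−V_dn)/(S_up−S_dn) = (-186.4781−-267.7601)/(155.0775−73.7955) = 1.0000. V = [p*·-186.4781 + (1−p*)·-267.7601]/1.08 = -209.3051. B = V − Δ·S = -316.2551.
(1,1): S=224.7500. Δ = (V_up−V_dn)/(S_up−S_dn) = (-15.6681−-186.4781)/(325.8875−155.0775) = 1.0000. V = [p*·-15.6681 + (1−p*)·-186.4781]/1.08 = -91.5051. B = V − Δ·S = -316.2551.
(0,0): S=155.0000. Δ = (V_up−V_dn)/(S_up−S_dn) = (-91.5051−-209.3051)/(224.7500−106.9500) = 1.0000. V = [p*·-91.5051 + (1−p*)·-209.3051]/1.08 = -137.8288. B = V − Δ·S = -292.8288.
Check: Δ(0,0)·S0 + B(0,0) = -137.8288 = V0.

(0,0): Delta=1.0000 Bond=-292.8288
(1,0): Delta=1.0000 Bond=-316.2551
(1,1): Delta=1.0000 Bond=-316.2551
(2,0): Delta=1.0000 Bond=-341.5556
(2,1): Delta=1.0000 Bond=-341.5556
(2,2): Delta=1.0000 Bond=-341.5556
V0=-137.8288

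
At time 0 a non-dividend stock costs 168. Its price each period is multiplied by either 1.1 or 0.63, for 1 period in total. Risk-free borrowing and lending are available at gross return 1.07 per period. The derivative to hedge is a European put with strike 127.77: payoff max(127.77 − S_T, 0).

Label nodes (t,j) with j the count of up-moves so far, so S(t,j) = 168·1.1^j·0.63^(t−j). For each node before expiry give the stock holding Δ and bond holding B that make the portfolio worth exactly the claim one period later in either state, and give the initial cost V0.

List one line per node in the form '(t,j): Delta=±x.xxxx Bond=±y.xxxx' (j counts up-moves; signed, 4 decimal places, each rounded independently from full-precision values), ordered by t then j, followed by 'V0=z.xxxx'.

(0,0): Delta=-0.2777 Bond=47.9678
V0=1.3082

Risk-neutral probability p* = (R−d)/(u−d) = (1.07−0.63)/(1.1−0.63) = 0.9362.
Terminal values V(1,·): V(1,0)=21.9300, V(1,1)=0.0000
(0,0): S=168.0000. Δ = (V_up−V_dn)/(S_up−S_dn) = (0.0000−21.9300)/(184.8000−105.8400) = -0.2777. V = [p*·0.0000 + (1−p*)·21.9300]/1.07 = 1.3082. B = V − Δ·S = 47.9678.
Each (Δ,B) replicates both successor values, so the strategy is self-financing and V0 is arbitrage-free.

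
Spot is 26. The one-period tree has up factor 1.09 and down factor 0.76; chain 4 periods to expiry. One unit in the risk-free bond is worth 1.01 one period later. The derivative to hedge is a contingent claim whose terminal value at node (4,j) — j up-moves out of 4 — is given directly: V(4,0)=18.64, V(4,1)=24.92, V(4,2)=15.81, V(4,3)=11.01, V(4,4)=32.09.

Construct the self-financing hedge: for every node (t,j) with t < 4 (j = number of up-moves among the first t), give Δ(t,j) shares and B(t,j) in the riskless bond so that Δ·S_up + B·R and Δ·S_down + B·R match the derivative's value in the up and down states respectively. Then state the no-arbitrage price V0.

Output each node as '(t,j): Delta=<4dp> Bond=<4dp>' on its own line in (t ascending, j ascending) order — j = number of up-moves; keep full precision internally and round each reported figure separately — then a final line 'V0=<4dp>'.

Risk-neutral probability p* = (R−d)/(u−d) = (1.01−0.76)/(1.09−0.76) = 0.7576.
Terminal values V(4,·): V(4,0)=18.6400, V(4,1)=24.9200, V(4,2)=15.8100, V(4,3)=11.0100, V(4,4)=32.0900
(3,0): S=11.4134. Δ = (V_up−V_dn)/(S_up−S_dn) = (24.9200−18.6400)/(12.4406−8.6742) = 1.6674. V = [p*·24.9200 + (1−p*)·18.6400]/1.01 = 23.1659. B = V − Δ·S = 4.1356.
(3,1): S=16.3692. Δ = (V_up−V_dn)/(S_up−S_dn) = (15.8100−24.9200)/(17.8424−12.4406) = -1.6865. V = [p*·15.8100 + (1−p*)·24.9200]/1.01 = 17.8401. B = V − Δ·S = 45.4461.
(3,2): S=23.4769. Δ = (V_up−V_dn)/(S_up−S_dn) = (11.0100−15.8100)/(25.5898−17.8424) = -0.6196. V = [p*·11.0100 + (1−p*)·15.8100]/1.01 = 12.0531. B = V − Δ·S = 26.5986.
(3,3): S=33.6708. Δ = (V_up−V_dn)/(S_up−S_dn) = (32.0900−11.0100)/(36.7011−25.5898) = 1.8972. V = [p*·32.0900 + (1−p*)·11.0100]/1.01 = 26.7126. B = V − Δ·S = -37.1662.
(2,0): S=15.0176. Δ = (V_up−V_dn)/(S_up−S_dn) = (17.8401−23.1659)/(16.3692−11.4134) = -1.0747. V = [p*·17.8401 + (1−p*)·23.1659]/1.01 = 18.9418. B = V − Δ·S = 35.0807.
(2,1): S=21.5384. Δ = (V_up−V_dn)/(S_up−S_dn) = (12.0531−17.8401)/(23.4769−16.3692) = -0.8142. V = [p*·12.0531 + (1−p*)·17.8401]/1.01 = 13.3228. B = V − Δ·S = 30.8591.
(2,2): S=30.8906. Δ = (V_up−V_dn)/(S_up−S_dn) = (26.7126−12.0531)/(33.6708−23.4769) = 1.4381. V = [p*·26.7126 + (1−p*)·12.0531]/1.01 = 22.9295. B = V − Δ·S = -21.4932.
(1,0): S=19.7600. Δ = (V_up−V_dn)/(S_up−S_dn) = (13.3228−18.9418)/(21.5384−15.0176) = -0.8617. V = [p*·13.3228 + (1−p*)·18.9418]/1.01 = 14.5396. B = V − Δ·S = 31.5668.
(1,1): S=28.3400. Δ = (V_up−V_dn)/(S_up−S_dn) = (22.9295−13.3228)/(30.8906−21.5384) = 1.0272. V = [p*·22.9295 + (1−p*)·13.3228]/1.01 = 20.3966. B = V − Δ·S = -8.7146.
(0,0): S=26.0000. Δ = (V_up−V_dn)/(S_up−S_dn) = (20.3966−14.5396)/(28.3400−19.7600) = 0.6826. V = [p*·20.3966 + (1−p*)·14.5396]/1.01 = 18.7888. B = V − Δ·S = 1.0402.
Self-financing check: at every node Δ·S+B equals the discounted successor values.

(0,0): Delta=0.6826 Bond=1.0402
(1,0): Delta=-0.8617 Bond=31.5668
(1,1): Delta=1.0272 Bond=-8.7146
(2,0): Delta=-1.0747 Bond=35.0807
(2,1): Delta=-0.8142 Bond=30.8591
(2,2): Delta=1.4381 Bond=-21.4932
(3,0): Delta=1.6674 Bond=4.1356
(3,1): Delta=-1.6865 Bond=45.4461
(3,2): Delta=-0.6196 Bond=26.5986
(3,3): Delta=1.8972 Bond=-37.1662
V0=18.7888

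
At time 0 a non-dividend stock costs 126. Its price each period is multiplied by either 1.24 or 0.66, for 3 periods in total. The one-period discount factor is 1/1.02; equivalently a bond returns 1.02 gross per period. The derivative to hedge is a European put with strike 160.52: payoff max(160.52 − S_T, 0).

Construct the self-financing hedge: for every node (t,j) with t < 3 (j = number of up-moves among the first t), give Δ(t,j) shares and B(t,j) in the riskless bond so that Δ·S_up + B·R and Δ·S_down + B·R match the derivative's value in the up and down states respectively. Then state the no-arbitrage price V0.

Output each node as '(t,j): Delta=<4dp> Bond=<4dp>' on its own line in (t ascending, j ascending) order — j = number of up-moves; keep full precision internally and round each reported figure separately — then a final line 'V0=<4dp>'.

No-arbitrage ⇒ martingale measure with p* = (R−d)/(u−d) = 0.6207.
At expiry t=3: V(3,0)=124.2955, V(3,1)=92.4619, V(3,2)=32.6532, V(3,3)=0.0000
  t=2,j=0: stock 54.8856 → up 68.0581 (V=92.4619), down 36.2245 (V=124.2955). Price 102.4869; hedge Δ=-1.0000, bond B=157.3725.
  t=2,j=1: stock 103.1184 → up 127.8668 (V=32.6532), down 68.0581 (V=92.4619). Price 54.2541; hedge Δ=-1.0000, bond B=157.3725.
  t=2,j=2: stock 193.7376 → up 240.2346 (V=0.0000), down 127.8668 (V=32.6532). Price 12.1428; hedge Δ=-0.2906, bond B=68.4414.
  t=1,j=0: stock 83.1600 → up 103.1184 (V=54.2541), down 54.8856 (V=102.4869). Price 71.1268; hedge Δ=-1.0000, bond B=154.2868.
  t=1,j=1: stock 156.2400 → up 193.7376 (V=12.1428), down 103.1184 (V=54.2541). Price 27.5648; hedge Δ=-0.4647, bond B=100.1705.
  t=0,j=0: stock 126.0000 → up 156.2400 (V=27.5648), down 83.1600 (V=71.1268). Price 43.2238; hedge Δ=-0.5961, bond B=118.3308.
Self-financing check: at every node Δ·S+B equals the discounted successor values.

(0,0): Delta=-0.5961 Bond=118.3308
(1,0): Delta=-1.0000 Bond=154.2868
(1,1): Delta=-0.4647 Bond=100.1705
(2,0): Delta=-1.0000 Bond=157.3725
(2,1): Delta=-1.0000 Bond=157.3725
(2,2): Delta=-0.2906 Bond=68.4414
V0=43.2238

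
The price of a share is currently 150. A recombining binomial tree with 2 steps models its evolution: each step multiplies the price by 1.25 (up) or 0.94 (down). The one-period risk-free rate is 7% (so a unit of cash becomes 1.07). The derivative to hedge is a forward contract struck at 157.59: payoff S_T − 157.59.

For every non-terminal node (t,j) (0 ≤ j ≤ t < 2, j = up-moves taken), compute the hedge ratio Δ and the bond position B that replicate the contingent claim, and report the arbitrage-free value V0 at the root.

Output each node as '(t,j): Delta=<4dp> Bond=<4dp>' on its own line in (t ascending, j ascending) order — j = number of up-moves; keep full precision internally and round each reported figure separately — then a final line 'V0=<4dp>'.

(0,0): Delta=1.0000 Bond=-137.6452
(1,0): Delta=1.0000 Bond=-147.2804
(1,1): Delta=1.0000 Bond=-147.2804
V0=12.3548

Risk-neutral probability p* = (R−d)/(u−d) = (1.07−0.94)/(1.25−0.94) = 0.4194.
Terminal payoffs: V(2,0)=-25.0500, V(2,1)=18.6600, V(2,2)=76.7850
  t=1,j=0: stock 141.0000 → up 176.2500 (V=18.6600), down 132.5400 (V=-25.0500). Price -6.2804; hedge Δ=1.0000, bond B=-147.2804.
  t=1,j=1: stock 187.5000 → up 234.3750 (V=76.7850), down 176.2500 (V=18.6600). Price 40.2196; hedge Δ=1.0000, bond B=-147.2804.
  t=0,j=0: stock 150.0000 → up 187.5000 (V=40.2196), down 141.0000 (V=-6.2804). Price 12.3548; hedge Δ=1.0000, bond B=-137.6452.
Self-financing check: at every node Δ·S+B equals the discounted successor values.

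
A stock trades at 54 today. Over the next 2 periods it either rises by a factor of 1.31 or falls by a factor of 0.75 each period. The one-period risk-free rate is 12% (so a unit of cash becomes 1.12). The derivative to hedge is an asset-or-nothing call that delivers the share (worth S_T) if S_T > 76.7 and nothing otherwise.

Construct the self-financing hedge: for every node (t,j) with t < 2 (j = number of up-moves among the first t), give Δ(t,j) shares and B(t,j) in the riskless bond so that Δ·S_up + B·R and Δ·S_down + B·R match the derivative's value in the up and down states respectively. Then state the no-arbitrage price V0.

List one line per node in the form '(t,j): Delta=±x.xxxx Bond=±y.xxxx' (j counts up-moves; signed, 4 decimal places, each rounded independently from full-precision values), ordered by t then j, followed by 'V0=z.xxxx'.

Since d<R<u, set p* = (R−d)/(u−d) = 0.6607; price each node as the discounted p*-expectation of its children.
At expiry t=2: V(2,0)=0.0000, V(2,1)=0.0000, V(2,2)=92.6694
(1,0): S=40.5000. Δ = (V_up−V_dn)/(S_up−S_dn) = (0.0000−0.0000)/(53.0550−30.3750) = 0.0000. V = [p*·0.0000 + (1−p*)·0.0000]/1.12 = 0.0000. B = V − Δ·S = 0.0000.
(1,1): S=70.7400. Δ = (V_up−V_dn)/(S_up−S_dn) = (92.6694−0.0000)/(92.6694−53.0550) = 2.3393. V = [p*·92.6694 + (1−p*)·0.0000]/1.12 = 54.6679. B = V − Δ·S = -110.8132.
(0,0): S=54.0000. Δ = (V_up−V_dn)/(S_up−S_dn) = (54.6679−0.0000)/(70.7400−40.5000) = 1.8078. V = [p*·54.6679 + (1−p*)·0.0000]/1.12 = 32.2499. B = V − Δ·S = -65.3713.
The time-0 hedge costs 32.2499, which is the no-arbitrage price.

(0,0): Delta=1.8078 Bond=-65.3713
(1,0): Delta=0.0000 Bond=0.0000
(1,1): Delta=2.3393 Bond=-110.8132
V0=32.2499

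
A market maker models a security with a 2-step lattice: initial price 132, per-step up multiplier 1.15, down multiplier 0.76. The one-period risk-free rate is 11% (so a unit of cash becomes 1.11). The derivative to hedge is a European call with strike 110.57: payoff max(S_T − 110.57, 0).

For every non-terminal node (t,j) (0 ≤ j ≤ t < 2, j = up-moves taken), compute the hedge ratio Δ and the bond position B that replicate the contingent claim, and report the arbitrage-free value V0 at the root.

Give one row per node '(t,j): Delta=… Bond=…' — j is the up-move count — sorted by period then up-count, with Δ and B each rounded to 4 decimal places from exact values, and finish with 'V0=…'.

(0,0): Delta=0.9384 Bond=-81.3152
(1,0): Delta=0.1226 Bond=-8.4234
(1,1): Delta=1.0000 Bond=-99.6126
V0=42.5520

No-arbitrage ⇒ martingale measure with p* = (R−d)/(u−d) = 0.8974.
At expiry t=2: V(2,0)=0.0000, V(2,1)=4.7980, V(2,2)=64.0000
(1,0): S=100.3200. Δ = (V_up−V_dn)/(S_up−S_dn) = (4.7980−0.0000)/(115.3680−76.2432) = 0.1226. V = [p*·4.7980 + (1−p*)·0.0000]/1.11 = 3.8792. B = V − Δ·S = -8.4234.
(1,1): S=151.8000. Δ = (V_up−V_dn)/(S_up−S_dn) = (64.0000−4.7980)/(174.5700−115.3680) = 1.0000. V = [p*·64.0000 + (1−p*)·4.7980]/1.11 = 52.1874. B = V − Δ·S = -99.6126.
(0,0): S=132.0000. Δ = (V_up−V_dn)/(S_up−S_dn) = (52.1874−3.8792)/(151.8000−100.3200) = 0.9384. V = [p*·52.1874 + (1−p*)·3.8792]/1.11 = 42.5520. B = V − Δ·S = -81.3152.
The time-0 hedge costs 42.5520, which is the no-arbitrage price.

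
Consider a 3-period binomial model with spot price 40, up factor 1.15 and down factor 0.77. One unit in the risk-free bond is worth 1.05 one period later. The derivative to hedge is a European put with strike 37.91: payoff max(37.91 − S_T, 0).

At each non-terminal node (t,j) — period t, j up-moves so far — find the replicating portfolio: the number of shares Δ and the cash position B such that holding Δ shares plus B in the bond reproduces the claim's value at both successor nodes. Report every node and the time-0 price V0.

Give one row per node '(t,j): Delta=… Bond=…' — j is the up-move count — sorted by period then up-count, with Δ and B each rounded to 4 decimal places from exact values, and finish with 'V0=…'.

Since d<R<u, set p* = (R−d)/(u−d) = 0.7368; price each node as the discounted p*-expectation of its children.
Payoff layer (t=3): V(3,0)=19.6487, V(3,1)=10.6366, V(3,2)=0.0000, V(3,3)=0.0000
Node (2,0) S=23.7160: V=(p*·10.6366+(1−p*)·19.6487)/1.05=12.3888; Δ=(10.6366−19.6487)/(27.2734−18.2613)=-1.0000; B=V−Δ·S=36.1048
Node (2,1) S=35.4200: V=(p*·0.0000+(1−p*)·10.6366)/1.05=2.6658; Δ=(0.0000−10.6366)/(40.7330−27.2734)=-0.7903; B=V−Δ·S=30.6569
Node (2,2) S=52.9000: V=(p*·0.0000+(1−p*)·0.0000)/1.05=0.0000; Δ=(0.0000−0.0000)/(60.8350−40.7330)=0.0000; B=V−Δ·S=0.0000
Node (1,0) S=30.8000: V=(p*·2.6658+(1−p*)·12.3888)/1.05=4.9757; Δ=(2.6658−12.3888)/(35.4200−23.7160)=-0.8307; B=V−Δ·S=30.5624
Node (1,1) S=46.0000: V=(p*·0.0000+(1−p*)·2.6658)/1.05=0.6681; Δ=(0.0000−2.6658)/(52.9000−35.4200)=-0.1525; B=V−Δ·S=7.6834
Node (0,0) S=40.0000: V=(p*·0.6681+(1−p*)·4.9757)/1.05=1.7159; Δ=(0.6681−4.9757)/(46.0000−30.8000)=-0.2834; B=V−Δ·S=13.0516
Each (Δ,B) replicates both successor values, so the strategy is self-financing and V0 is arbitrage-free.

(0,0): Delta=-0.2834 Bond=13.0516
(1,0): Delta=-0.8307 Bond=30.5624
(1,1): Delta=-0.1525 Bond=7.6834
(2,0): Delta=-1.0000 Bond=36.1048
(2,1): Delta=-0.7903 Bond=30.6569
(2,2): Delta=0.0000 Bond=0.0000
V0=1.7159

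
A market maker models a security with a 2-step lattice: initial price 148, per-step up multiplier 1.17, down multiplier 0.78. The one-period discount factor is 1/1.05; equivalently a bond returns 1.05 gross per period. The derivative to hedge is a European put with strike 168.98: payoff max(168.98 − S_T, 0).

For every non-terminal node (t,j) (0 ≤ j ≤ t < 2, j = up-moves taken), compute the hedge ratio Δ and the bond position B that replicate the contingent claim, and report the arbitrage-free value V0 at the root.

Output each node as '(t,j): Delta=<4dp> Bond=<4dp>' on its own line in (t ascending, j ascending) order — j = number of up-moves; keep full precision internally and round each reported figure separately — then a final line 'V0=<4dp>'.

(0,0): Delta=-0.6160 Bond=111.0504
(1,0): Delta=-1.0000 Bond=160.9333
(1,1): Delta=-0.5022 Bond=96.9006
V0=19.8843

Risk-neutral probability p* = (R−d)/(u−d) = (1.05−0.78)/(1.17−0.78) = 0.6923.
Terminal values V(2,·): V(2,0)=78.9368, V(2,1)=33.9152, V(2,2)=0.0000
Node (1,0) S=115.4400: V=(p*·33.9152+(1−p*)·78.9368)/1.05=45.4933; Δ=(33.9152−78.9368)/(135.0648−90.0432)=-1.0000; B=V−Δ·S=160.9333
Node (1,1) S=173.1600: V=(p*·0.0000+(1−p*)·33.9152)/1.05=9.9385; Δ=(0.0000−33.9152)/(202.5972−135.0648)=-0.5022; B=V−Δ·S=96.9006
Node (0,0) S=148.0000: V=(p*·9.9385+(1−p*)·45.4933)/1.05=19.8843; Δ=(9.9385−45.4933)/(173.1600−115.4400)=-0.6160; B=V−Δ·S=111.0504
Self-financing check: at every node Δ·S+B equals the discounted successor values.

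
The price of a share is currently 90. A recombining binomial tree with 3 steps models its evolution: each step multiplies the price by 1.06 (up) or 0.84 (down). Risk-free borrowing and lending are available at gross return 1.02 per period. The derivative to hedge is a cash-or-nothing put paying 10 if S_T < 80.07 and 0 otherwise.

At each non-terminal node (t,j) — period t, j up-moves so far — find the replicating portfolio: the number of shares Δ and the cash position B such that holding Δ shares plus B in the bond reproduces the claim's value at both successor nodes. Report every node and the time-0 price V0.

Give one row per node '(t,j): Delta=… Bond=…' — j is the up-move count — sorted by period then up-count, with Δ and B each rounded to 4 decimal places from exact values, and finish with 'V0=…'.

(0,0): Delta=-0.1444 Bond=13.8198
(1,0): Delta=-0.4823 Bond=39.6383
(1,1): Delta=-0.0849 Bond=8.4202
(2,0): Delta=0.0000 Bond=9.8039
(2,1): Delta=-0.5672 Bond=47.2371
(2,2): Delta=0.0000 Bond=0.0000
V0=0.8213

Risk-neutral probability p* = (R−d)/(u−d) = (1.02−0.84)/(1.06−0.84) = 0.8182.
At expiry t=3: V(3,0)=10.0000, V(3,1)=10.0000, V(3,2)=0.0000, V(3,3)=0.0000
Node (2,0) S=63.5040: V=(p*·10.0000+(1−p*)·10.0000)/1.02=9.8039; Δ=(10.0000−10.0000)/(67.3142−53.3434)=0.0000; B=V−Δ·S=9.8039
Node (2,1) S=80.1360: V=(p*·0.0000+(1−p*)·10.0000)/1.02=1.7825; Δ=(0.0000−10.0000)/(84.9442−67.3142)=-0.5672; B=V−Δ·S=47.2371
Node (2,2) S=101.1240: V=(p*·0.0000+(1−p*)·0.0000)/1.02=0.0000; Δ=(0.0000−0.0000)/(107.1914−84.9442)=0.0000; B=V−Δ·S=0.0000
Node (1,0) S=75.6000: V=(p*·1.7825+(1−p*)·9.8039)/1.02=3.1774; Δ=(1.7825−9.8039)/(80.1360−63.5040)=-0.4823; B=V−Δ·S=39.6383
Node (1,1) S=95.4000: V=(p*·0.0000+(1−p*)·1.7825)/1.02=0.3177; Δ=(0.0000−1.7825)/(101.1240−80.1360)=-0.0849; B=V−Δ·S=8.4202
Node (0,0) S=90.0000: V=(p*·0.3177+(1−p*)·3.1774)/1.02=0.8213; Δ=(0.3177−3.1774)/(95.4000−75.6000)=-0.1444; B=V−Δ·S=13.8198
The time-0 hedge costs 0.8213, which is the no-arbitrage price.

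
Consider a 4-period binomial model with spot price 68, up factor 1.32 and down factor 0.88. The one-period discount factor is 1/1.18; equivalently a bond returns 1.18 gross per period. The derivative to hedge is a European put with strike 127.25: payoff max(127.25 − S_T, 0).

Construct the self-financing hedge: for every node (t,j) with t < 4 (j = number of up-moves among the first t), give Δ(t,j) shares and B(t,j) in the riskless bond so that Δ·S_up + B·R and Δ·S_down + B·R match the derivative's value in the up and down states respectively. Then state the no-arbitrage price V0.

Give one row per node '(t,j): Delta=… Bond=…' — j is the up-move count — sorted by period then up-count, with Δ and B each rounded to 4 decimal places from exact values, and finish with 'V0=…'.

Risk-neutral probability p* = (R−d)/(u−d) = (1.18−0.88)/(1.32−0.88) = 0.6818.
Terminal payoffs: V(4,0)=86.4707, V(4,1)=66.0811, V(4,2)=35.4966, V(4,3)=0.0000, V(4,4)=0.0000
(3,0): S=46.3401. Δ = (V_up−V_dn)/(S_up−S_dn) = (66.0811−86.4707)/(61.1689−40.7793) = -1.0000. V = [p*·66.0811 + (1−p*)·86.4707]/1.18 = 61.4989. B = V − Δ·S = 107.8390.
(3,1): S=69.5101. Δ = (V_up−V_dn)/(S_up−S_dn) = (35.4966−66.0811)/(91.7534−61.1689) = -1.0000. V = [p*·35.4966 + (1−p*)·66.0811]/1.18 = 38.3288. B = V − Δ·S = 107.8390.
(3,2): S=104.2652. Δ = (V_up−V_dn)/(S_up−S_dn) = (0.0000−35.4966)/(137.6301−91.7534) = -0.7737. V = [p*·0.0000 + (1−p*)·35.4966]/1.18 = 9.5715. B = V − Δ·S = 90.2456.
(3,3): S=156.3978. Δ = (V_up−V_dn)/(S_up−S_dn) = (0.0000−0.0000)/(206.4451−137.6301) = 0.0000. V = [p*·0.0000 + (1−p*)·0.0000]/1.18 = 0.0000. B = V − Δ·S = 0.0000.
(2,0): S=52.6592. Δ = (V_up−V_dn)/(S_up−S_dn) = (38.3288−61.4989)/(69.5101−46.3401) = -1.0000. V = [p*·38.3288 + (1−p*)·61.4989]/1.18 = 38.7298. B = V − Δ·S = 91.3890.
(2,1): S=78.9888. Δ = (V_up−V_dn)/(S_up−S_dn) = (9.5715−38.3288)/(104.2652−69.5101) = -0.8274. V = [p*·9.5715 + (1−p*)·38.3288]/1.18 = 15.8657. B = V − Δ·S = 81.2233.
(2,2): S=118.4832. Δ = (V_up−V_dn)/(S_up−S_dn) = (0.0000−9.5715)/(156.3978−104.2652) = -0.1836. V = [p*·0.0000 + (1−p*)·9.5715]/1.18 = 2.5809. B = V − Δ·S = 24.3343.
(1,0): S=59.8400. Δ = (V_up−V_dn)/(S_up−S_dn) = (15.8657−38.7298)/(78.9888−52.6592) = -0.8684. V = [p*·15.8657 + (1−p*)·38.7298]/1.18 = 19.6107. B = V − Δ·S = 71.5744.
(1,1): S=89.7600. Δ = (V_up−V_dn)/(S_up−S_dn) = (2.5809−15.8657)/(118.4832−78.9888) = -0.3364. V = [p*·2.5809 + (1−p*)·15.8657]/1.18 = 5.7694. B = V − Δ·S = 35.9622.
(0,0): S=68.0000. Δ = (V_up−V_dn)/(S_up−S_dn) = (5.7694−19.6107)/(89.7600−59.8400) = -0.4626. V = [p*·5.7694 + (1−p*)·19.6107]/1.18 = 8.6216. B = V − Δ·S = 40.0791.
Root portfolio cost Δ·68+B reproduces V0=8.6216.

(0,0): Delta=-0.4626 Bond=40.0791
(1,0): Delta=-0.8684 Bond=71.5744
(1,1): Delta=-0.3364 Bond=35.9622
(2,0): Delta=-1.0000 Bond=91.3890
(2,1): Delta=-0.8274 Bond=81.2233
(2,2): Delta=-0.1836 Bond=24.3343
(3,0): Delta=-1.0000 Bond=107.8390
(3,1): Delta=-1.0000 Bond=107.8390
(3,2): Delta=-0.7737 Bond=90.2456
(3,3): Delta=0.0000 Bond=0.0000
V0=8.6216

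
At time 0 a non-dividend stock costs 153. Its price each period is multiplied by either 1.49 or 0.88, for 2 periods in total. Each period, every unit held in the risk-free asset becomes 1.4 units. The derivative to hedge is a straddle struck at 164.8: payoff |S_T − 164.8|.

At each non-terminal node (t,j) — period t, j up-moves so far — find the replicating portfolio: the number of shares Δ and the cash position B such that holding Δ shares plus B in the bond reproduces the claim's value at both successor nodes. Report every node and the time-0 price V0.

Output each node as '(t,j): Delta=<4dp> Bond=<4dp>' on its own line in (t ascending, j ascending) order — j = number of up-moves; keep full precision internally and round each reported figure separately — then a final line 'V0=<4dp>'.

(0,0): Delta=0.8954 Bond=-67.0490
(1,0): Delta=-0.1279 Bond=43.9064
(1,1): Delta=1.0000 Bond=-117.7143
V0=69.9472

Since d<R<u, set p* = (R−d)/(u−d) = 0.8525; price each node as the discounted p*-expectation of its children.
Terminal values V(2,·): V(2,0)=46.3168, V(2,1)=35.8136, V(2,2)=174.8753
Node (1,0) S=134.6400: V=(p*·35.8136+(1−p*)·46.3168)/1.4=26.6880; Δ=(35.8136−46.3168)/(200.6136−118.4832)=-0.1279; B=V−Δ·S=43.9064
Node (1,1) S=227.9700: V=(p*·174.8753+(1−p*)·35.8136)/1.4=110.2557; Δ=(174.8753−35.8136)/(339.6753−200.6136)=1.0000; B=V−Δ·S=-117.7143
Node (0,0) S=153.0000: V=(p*·110.2557+(1−p*)·26.6880)/1.4=69.9472; Δ=(110.2557−26.6880)/(227.9700−134.6400)=0.8954; B=V−Δ·S=-67.0490
Root portfolio cost Δ·153+B reproduces V0=69.9472.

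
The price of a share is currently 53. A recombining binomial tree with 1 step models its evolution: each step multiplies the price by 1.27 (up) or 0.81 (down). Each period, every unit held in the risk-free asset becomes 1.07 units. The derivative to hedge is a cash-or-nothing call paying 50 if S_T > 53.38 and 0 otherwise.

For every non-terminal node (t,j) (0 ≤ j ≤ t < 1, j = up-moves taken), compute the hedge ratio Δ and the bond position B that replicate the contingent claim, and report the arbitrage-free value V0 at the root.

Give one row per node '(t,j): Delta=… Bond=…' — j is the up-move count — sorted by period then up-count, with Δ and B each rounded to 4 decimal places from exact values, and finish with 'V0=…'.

Since d<R<u, set p* = (R−d)/(u−d) = 0.5652; price each node as the discounted p*-expectation of its children.
At expiry t=1: V(1,0)=0.0000, V(1,1)=50.0000
(0,0): S=53.0000. Δ = (V_up−V_dn)/(S_up−S_dn) = (50.0000−0.0000)/(67.3100−42.9300) = 2.0509. V = [p*·50.0000 + (1−p*)·0.0000]/1.07 = 26.4120. B = V − Δ·S = -82.2836.
Root portfolio cost Δ·53+B reproduces V0=26.4120.

(0,0): Delta=2.0509 Bond=-82.2836
V0=26.4120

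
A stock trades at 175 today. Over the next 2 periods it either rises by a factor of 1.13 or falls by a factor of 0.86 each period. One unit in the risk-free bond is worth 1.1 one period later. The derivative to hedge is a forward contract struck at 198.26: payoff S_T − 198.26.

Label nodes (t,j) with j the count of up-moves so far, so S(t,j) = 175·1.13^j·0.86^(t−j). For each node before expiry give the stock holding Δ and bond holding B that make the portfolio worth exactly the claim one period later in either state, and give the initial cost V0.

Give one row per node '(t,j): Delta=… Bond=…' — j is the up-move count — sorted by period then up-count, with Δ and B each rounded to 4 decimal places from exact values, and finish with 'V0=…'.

(0,0): Delta=1.0000 Bond=-163.8512
(1,0): Delta=1.0000 Bond=-180.2364
(1,1): Delta=1.0000 Bond=-180.2364
V0=11.1488

Since d<R<u, set p* = (R−d)/(u−d) = 0.8889; price each node as the discounted p*-expectation of its children.
Payoff layer (t=2): V(2,0)=-68.8300, V(2,1)=-28.1950, V(2,2)=25.1975
Node (1,0) S=150.5000: V=(p*·-28.1950+(1−p*)·-68.8300)/1.1=-29.7364; Δ=(-28.1950−-68.8300)/(170.0650−129.4300)=1.0000; B=V−Δ·S=-180.2364
Node (1,1) S=197.7500: V=(p*·25.1975+(1−p*)·-28.1950)/1.1=17.5136; Δ=(25.1975−-28.1950)/(223.4575−170.0650)=1.0000; B=V−Δ·S=-180.2364
Node (0,0) S=175.0000: V=(p*·17.5136+(1−p*)·-29.7364)/1.1=11.1488; Δ=(17.5136−-29.7364)/(197.7500−150.5000)=1.0000; B=V−Δ·S=-163.8512
Root portfolio cost Δ·175+B reproduces V0=11.1488.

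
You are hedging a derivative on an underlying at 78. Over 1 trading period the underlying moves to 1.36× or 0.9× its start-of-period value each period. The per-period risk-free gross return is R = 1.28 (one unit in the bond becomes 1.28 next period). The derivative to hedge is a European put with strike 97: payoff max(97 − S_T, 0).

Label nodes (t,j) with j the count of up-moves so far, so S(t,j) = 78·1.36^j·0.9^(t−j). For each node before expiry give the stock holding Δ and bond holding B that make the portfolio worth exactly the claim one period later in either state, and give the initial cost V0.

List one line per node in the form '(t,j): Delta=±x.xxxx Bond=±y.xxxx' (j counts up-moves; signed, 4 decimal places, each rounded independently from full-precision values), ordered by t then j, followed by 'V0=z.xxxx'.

(0,0): Delta=-0.7469 Bond=61.9022
V0=3.6413

Since d<R<u, set p* = (R−d)/(u−d) = 0.8261; price each node as the discounted p*-expectation of its children.
Payoff layer (t=1): V(1,0)=26.8000, V(1,1)=0.0000
Node (0,0) S=78.0000: V=(p*·0.0000+(1−p*)·26.8000)/1.28=3.6413; Δ=(0.0000−26.8000)/(106.0800−70.2000)=-0.7469; B=V−Δ·S=61.9022
The time-0 hedge costs 3.6413, which is the no-arbitrage price.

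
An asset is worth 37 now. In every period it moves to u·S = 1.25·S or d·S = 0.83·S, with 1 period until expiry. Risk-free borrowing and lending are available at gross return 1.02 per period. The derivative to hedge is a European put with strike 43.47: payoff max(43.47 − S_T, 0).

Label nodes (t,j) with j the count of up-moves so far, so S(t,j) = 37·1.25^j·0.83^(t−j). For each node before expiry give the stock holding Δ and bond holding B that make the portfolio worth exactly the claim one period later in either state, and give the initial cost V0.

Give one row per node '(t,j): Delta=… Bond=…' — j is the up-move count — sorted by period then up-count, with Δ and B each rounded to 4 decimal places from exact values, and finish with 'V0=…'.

(0,0): Delta=-0.8211 Bond=37.2316
V0=6.8506

Under the risk-neutral measure, an up-move has probability p* = (R−d)/(u−d) = 0.4524 and values discount at R = 1.02.
Payoff layer (t=1): V(1,0)=12.7600, V(1,1)=0.0000
  t=0,j=0: stock 37.0000 → up 46.2500 (V=0.0000), down 30.7100 (V=12.7600). Price 6.8506; hedge Δ=-0.8211, bond B=37.2316.
Root portfolio cost Δ·37+B reproduces V0=6.8506.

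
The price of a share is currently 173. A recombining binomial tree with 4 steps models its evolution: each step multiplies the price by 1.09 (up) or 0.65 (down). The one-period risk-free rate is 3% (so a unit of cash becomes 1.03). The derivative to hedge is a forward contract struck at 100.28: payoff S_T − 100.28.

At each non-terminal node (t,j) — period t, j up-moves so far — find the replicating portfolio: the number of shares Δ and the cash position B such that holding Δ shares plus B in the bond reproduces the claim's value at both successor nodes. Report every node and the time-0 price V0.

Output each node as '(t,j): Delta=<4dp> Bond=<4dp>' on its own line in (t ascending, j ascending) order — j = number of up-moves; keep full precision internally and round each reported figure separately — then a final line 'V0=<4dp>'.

(0,0): Delta=1.0000 Bond=-89.0975
(1,0): Delta=1.0000 Bond=-91.7704
(1,1): Delta=1.0000 Bond=-91.7704
(2,0): Delta=1.0000 Bond=-94.5235
(2,1): Delta=1.0000 Bond=-94.5235
(2,2): Delta=1.0000 Bond=-94.5235
(3,0): Delta=1.0000 Bond=-97.3592
(3,1): Delta=1.0000 Bond=-97.3592
(3,2): Delta=1.0000 Bond=-97.3592
(3,3): Delta=1.0000 Bond=-97.3592
V0=83.9025

Risk-neutral probability p* = (R−d)/(u−d) = (1.03−0.65)/(1.09−0.65) = 0.8636.
Terminal payoffs: V(4,0)=-69.3984, V(4,1)=-48.4940, V(4,2)=-13.4388, V(4,3)=45.3460, V(4,4)=143.9236
  t=3,j=0: stock 47.5101 → up 51.7860 (V=-48.4940), down 30.8816 (V=-69.3984). Price -49.8491; hedge Δ=1.0000, bond B=-97.3592.
  t=3,j=1: stock 79.6708 → up 86.8412 (V=-13.4388), down 51.7860 (V=-48.4940). Price -17.6884; hedge Δ=1.0000, bond B=-97.3592.
  t=3,j=2: stock 133.6018 → up 145.6260 (V=45.3460), down 86.8412 (V=-13.4388). Price 36.2426; hedge Δ=1.0000, bond B=-97.3592.
  t=3,j=3: stock 224.0400 → up 244.2036 (V=143.9236), down 145.6260 (V=45.3460). Price 126.6808; hedge Δ=1.0000, bond B=-97.3592.
  t=2,j=0: stock 73.0925 → up 79.6708 (V=-17.6884), down 47.5101 (V=-49.8491). Price -21.4310; hedge Δ=1.0000, bond B=-94.5235.
  t=2,j=1: stock 122.5705 → up 133.6018 (V=36.2426), down 79.6708 (V=-17.6884). Price 28.0470; hedge Δ=1.0000, bond B=-94.5235.
  t=2,j=2: stock 205.5413 → up 224.0400 (V=126.6808), down 133.6018 (V=36.2426). Price 111.0178; hedge Δ=1.0000, bond B=-94.5235.
  t=1,j=0: stock 112.4500 → up 122.5705 (V=28.0470), down 73.0925 (V=-21.4310). Price 20.6796; hedge Δ=1.0000, bond B=-91.7704.
  t=1,j=1: stock 188.5700 → up 205.5413 (V=111.0178), down 122.5705 (V=28.0470). Price 96.7996; hedge Δ=1.0000, bond B=-91.7704.
  t=0,j=0: stock 173.0000 → up 188.5700 (V=96.7996), down 112.4500 (V=20.6796). Price 83.9025; hedge Δ=1.0000, bond B=-89.0975.
Each (Δ,B) replicates both successor values, so the strategy is self-financing and V0 is arbitrage-free.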